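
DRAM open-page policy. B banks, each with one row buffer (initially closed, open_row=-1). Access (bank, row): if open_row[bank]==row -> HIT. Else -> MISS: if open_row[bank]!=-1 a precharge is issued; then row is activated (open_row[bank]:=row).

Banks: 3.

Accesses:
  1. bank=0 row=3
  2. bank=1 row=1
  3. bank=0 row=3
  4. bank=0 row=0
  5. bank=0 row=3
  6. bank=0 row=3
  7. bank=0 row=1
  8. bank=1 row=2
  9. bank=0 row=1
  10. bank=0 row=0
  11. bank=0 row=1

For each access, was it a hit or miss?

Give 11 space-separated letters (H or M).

Answer: M M H M M H M M H M M

Derivation:
Acc 1: bank0 row3 -> MISS (open row3); precharges=0
Acc 2: bank1 row1 -> MISS (open row1); precharges=0
Acc 3: bank0 row3 -> HIT
Acc 4: bank0 row0 -> MISS (open row0); precharges=1
Acc 5: bank0 row3 -> MISS (open row3); precharges=2
Acc 6: bank0 row3 -> HIT
Acc 7: bank0 row1 -> MISS (open row1); precharges=3
Acc 8: bank1 row2 -> MISS (open row2); precharges=4
Acc 9: bank0 row1 -> HIT
Acc 10: bank0 row0 -> MISS (open row0); precharges=5
Acc 11: bank0 row1 -> MISS (open row1); precharges=6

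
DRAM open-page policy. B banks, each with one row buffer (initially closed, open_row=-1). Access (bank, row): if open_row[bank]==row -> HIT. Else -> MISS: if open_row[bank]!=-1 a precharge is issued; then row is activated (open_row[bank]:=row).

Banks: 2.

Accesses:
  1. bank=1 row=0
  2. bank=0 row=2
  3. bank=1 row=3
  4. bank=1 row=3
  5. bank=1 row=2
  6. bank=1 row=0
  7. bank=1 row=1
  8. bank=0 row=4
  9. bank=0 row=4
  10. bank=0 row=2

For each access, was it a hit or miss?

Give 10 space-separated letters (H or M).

Acc 1: bank1 row0 -> MISS (open row0); precharges=0
Acc 2: bank0 row2 -> MISS (open row2); precharges=0
Acc 3: bank1 row3 -> MISS (open row3); precharges=1
Acc 4: bank1 row3 -> HIT
Acc 5: bank1 row2 -> MISS (open row2); precharges=2
Acc 6: bank1 row0 -> MISS (open row0); precharges=3
Acc 7: bank1 row1 -> MISS (open row1); precharges=4
Acc 8: bank0 row4 -> MISS (open row4); precharges=5
Acc 9: bank0 row4 -> HIT
Acc 10: bank0 row2 -> MISS (open row2); precharges=6

Answer: M M M H M M M M H M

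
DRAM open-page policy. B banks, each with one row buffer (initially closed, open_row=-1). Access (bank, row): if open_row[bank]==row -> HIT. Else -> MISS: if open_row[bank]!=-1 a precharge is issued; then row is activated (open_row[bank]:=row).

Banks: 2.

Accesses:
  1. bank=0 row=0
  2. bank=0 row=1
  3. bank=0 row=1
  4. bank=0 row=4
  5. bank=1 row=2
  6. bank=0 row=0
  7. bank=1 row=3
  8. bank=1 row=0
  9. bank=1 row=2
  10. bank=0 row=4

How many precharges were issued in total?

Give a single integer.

Answer: 7

Derivation:
Acc 1: bank0 row0 -> MISS (open row0); precharges=0
Acc 2: bank0 row1 -> MISS (open row1); precharges=1
Acc 3: bank0 row1 -> HIT
Acc 4: bank0 row4 -> MISS (open row4); precharges=2
Acc 5: bank1 row2 -> MISS (open row2); precharges=2
Acc 6: bank0 row0 -> MISS (open row0); precharges=3
Acc 7: bank1 row3 -> MISS (open row3); precharges=4
Acc 8: bank1 row0 -> MISS (open row0); precharges=5
Acc 9: bank1 row2 -> MISS (open row2); precharges=6
Acc 10: bank0 row4 -> MISS (open row4); precharges=7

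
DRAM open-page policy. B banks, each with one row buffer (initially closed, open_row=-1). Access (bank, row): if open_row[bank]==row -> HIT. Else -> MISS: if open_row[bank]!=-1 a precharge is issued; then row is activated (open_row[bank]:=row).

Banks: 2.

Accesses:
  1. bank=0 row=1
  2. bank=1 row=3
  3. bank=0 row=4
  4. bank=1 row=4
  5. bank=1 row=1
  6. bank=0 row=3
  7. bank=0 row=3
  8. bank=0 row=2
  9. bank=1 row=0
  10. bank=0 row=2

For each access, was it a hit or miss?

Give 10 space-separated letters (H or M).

Acc 1: bank0 row1 -> MISS (open row1); precharges=0
Acc 2: bank1 row3 -> MISS (open row3); precharges=0
Acc 3: bank0 row4 -> MISS (open row4); precharges=1
Acc 4: bank1 row4 -> MISS (open row4); precharges=2
Acc 5: bank1 row1 -> MISS (open row1); precharges=3
Acc 6: bank0 row3 -> MISS (open row3); precharges=4
Acc 7: bank0 row3 -> HIT
Acc 8: bank0 row2 -> MISS (open row2); precharges=5
Acc 9: bank1 row0 -> MISS (open row0); precharges=6
Acc 10: bank0 row2 -> HIT

Answer: M M M M M M H M M H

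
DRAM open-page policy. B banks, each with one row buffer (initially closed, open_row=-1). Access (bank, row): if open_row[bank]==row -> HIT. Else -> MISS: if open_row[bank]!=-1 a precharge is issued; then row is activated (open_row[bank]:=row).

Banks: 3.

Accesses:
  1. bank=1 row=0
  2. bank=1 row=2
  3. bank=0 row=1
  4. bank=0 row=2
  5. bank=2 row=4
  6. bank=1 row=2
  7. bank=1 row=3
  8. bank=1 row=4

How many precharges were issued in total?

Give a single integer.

Answer: 4

Derivation:
Acc 1: bank1 row0 -> MISS (open row0); precharges=0
Acc 2: bank1 row2 -> MISS (open row2); precharges=1
Acc 3: bank0 row1 -> MISS (open row1); precharges=1
Acc 4: bank0 row2 -> MISS (open row2); precharges=2
Acc 5: bank2 row4 -> MISS (open row4); precharges=2
Acc 6: bank1 row2 -> HIT
Acc 7: bank1 row3 -> MISS (open row3); precharges=3
Acc 8: bank1 row4 -> MISS (open row4); precharges=4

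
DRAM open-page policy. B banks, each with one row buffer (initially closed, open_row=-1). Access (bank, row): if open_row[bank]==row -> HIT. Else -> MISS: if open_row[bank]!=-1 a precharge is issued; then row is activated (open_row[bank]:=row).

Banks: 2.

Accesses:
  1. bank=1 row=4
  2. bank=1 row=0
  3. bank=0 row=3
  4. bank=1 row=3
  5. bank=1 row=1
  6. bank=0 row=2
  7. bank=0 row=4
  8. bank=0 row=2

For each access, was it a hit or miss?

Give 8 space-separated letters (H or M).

Acc 1: bank1 row4 -> MISS (open row4); precharges=0
Acc 2: bank1 row0 -> MISS (open row0); precharges=1
Acc 3: bank0 row3 -> MISS (open row3); precharges=1
Acc 4: bank1 row3 -> MISS (open row3); precharges=2
Acc 5: bank1 row1 -> MISS (open row1); precharges=3
Acc 6: bank0 row2 -> MISS (open row2); precharges=4
Acc 7: bank0 row4 -> MISS (open row4); precharges=5
Acc 8: bank0 row2 -> MISS (open row2); precharges=6

Answer: M M M M M M M M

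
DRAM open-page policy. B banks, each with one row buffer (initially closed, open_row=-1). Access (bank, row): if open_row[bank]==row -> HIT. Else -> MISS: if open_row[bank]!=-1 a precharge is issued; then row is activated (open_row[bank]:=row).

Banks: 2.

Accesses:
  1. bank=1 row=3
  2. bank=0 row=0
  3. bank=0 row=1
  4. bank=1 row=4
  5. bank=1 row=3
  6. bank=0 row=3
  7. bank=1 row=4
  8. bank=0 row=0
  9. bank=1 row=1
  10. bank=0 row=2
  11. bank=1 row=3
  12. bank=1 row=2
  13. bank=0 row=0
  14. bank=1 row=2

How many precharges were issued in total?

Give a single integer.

Acc 1: bank1 row3 -> MISS (open row3); precharges=0
Acc 2: bank0 row0 -> MISS (open row0); precharges=0
Acc 3: bank0 row1 -> MISS (open row1); precharges=1
Acc 4: bank1 row4 -> MISS (open row4); precharges=2
Acc 5: bank1 row3 -> MISS (open row3); precharges=3
Acc 6: bank0 row3 -> MISS (open row3); precharges=4
Acc 7: bank1 row4 -> MISS (open row4); precharges=5
Acc 8: bank0 row0 -> MISS (open row0); precharges=6
Acc 9: bank1 row1 -> MISS (open row1); precharges=7
Acc 10: bank0 row2 -> MISS (open row2); precharges=8
Acc 11: bank1 row3 -> MISS (open row3); precharges=9
Acc 12: bank1 row2 -> MISS (open row2); precharges=10
Acc 13: bank0 row0 -> MISS (open row0); precharges=11
Acc 14: bank1 row2 -> HIT

Answer: 11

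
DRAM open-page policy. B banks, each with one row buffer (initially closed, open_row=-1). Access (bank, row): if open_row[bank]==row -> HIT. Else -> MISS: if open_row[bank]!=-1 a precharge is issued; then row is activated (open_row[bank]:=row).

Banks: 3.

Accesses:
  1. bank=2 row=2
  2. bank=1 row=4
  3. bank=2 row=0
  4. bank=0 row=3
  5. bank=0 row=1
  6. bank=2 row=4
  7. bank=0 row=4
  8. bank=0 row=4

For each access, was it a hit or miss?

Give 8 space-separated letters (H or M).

Acc 1: bank2 row2 -> MISS (open row2); precharges=0
Acc 2: bank1 row4 -> MISS (open row4); precharges=0
Acc 3: bank2 row0 -> MISS (open row0); precharges=1
Acc 4: bank0 row3 -> MISS (open row3); precharges=1
Acc 5: bank0 row1 -> MISS (open row1); precharges=2
Acc 6: bank2 row4 -> MISS (open row4); precharges=3
Acc 7: bank0 row4 -> MISS (open row4); precharges=4
Acc 8: bank0 row4 -> HIT

Answer: M M M M M M M H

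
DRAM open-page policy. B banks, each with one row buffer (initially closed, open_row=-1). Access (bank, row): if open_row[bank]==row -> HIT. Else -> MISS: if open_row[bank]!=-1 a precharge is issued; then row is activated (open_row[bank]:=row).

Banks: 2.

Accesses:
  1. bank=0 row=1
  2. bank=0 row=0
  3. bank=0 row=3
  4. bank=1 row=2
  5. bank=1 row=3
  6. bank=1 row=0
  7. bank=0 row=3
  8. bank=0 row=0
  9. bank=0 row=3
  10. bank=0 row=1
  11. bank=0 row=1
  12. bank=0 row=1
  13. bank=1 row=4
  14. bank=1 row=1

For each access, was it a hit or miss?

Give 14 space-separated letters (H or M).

Acc 1: bank0 row1 -> MISS (open row1); precharges=0
Acc 2: bank0 row0 -> MISS (open row0); precharges=1
Acc 3: bank0 row3 -> MISS (open row3); precharges=2
Acc 4: bank1 row2 -> MISS (open row2); precharges=2
Acc 5: bank1 row3 -> MISS (open row3); precharges=3
Acc 6: bank1 row0 -> MISS (open row0); precharges=4
Acc 7: bank0 row3 -> HIT
Acc 8: bank0 row0 -> MISS (open row0); precharges=5
Acc 9: bank0 row3 -> MISS (open row3); precharges=6
Acc 10: bank0 row1 -> MISS (open row1); precharges=7
Acc 11: bank0 row1 -> HIT
Acc 12: bank0 row1 -> HIT
Acc 13: bank1 row4 -> MISS (open row4); precharges=8
Acc 14: bank1 row1 -> MISS (open row1); precharges=9

Answer: M M M M M M H M M M H H M M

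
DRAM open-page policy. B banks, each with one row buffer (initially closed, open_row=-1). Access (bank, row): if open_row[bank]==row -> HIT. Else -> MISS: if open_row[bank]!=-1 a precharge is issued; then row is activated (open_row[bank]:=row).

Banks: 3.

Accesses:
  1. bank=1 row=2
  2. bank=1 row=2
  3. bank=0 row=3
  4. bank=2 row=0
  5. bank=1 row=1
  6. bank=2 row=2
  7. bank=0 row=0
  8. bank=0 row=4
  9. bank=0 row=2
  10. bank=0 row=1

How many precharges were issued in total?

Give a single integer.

Answer: 6

Derivation:
Acc 1: bank1 row2 -> MISS (open row2); precharges=0
Acc 2: bank1 row2 -> HIT
Acc 3: bank0 row3 -> MISS (open row3); precharges=0
Acc 4: bank2 row0 -> MISS (open row0); precharges=0
Acc 5: bank1 row1 -> MISS (open row1); precharges=1
Acc 6: bank2 row2 -> MISS (open row2); precharges=2
Acc 7: bank0 row0 -> MISS (open row0); precharges=3
Acc 8: bank0 row4 -> MISS (open row4); precharges=4
Acc 9: bank0 row2 -> MISS (open row2); precharges=5
Acc 10: bank0 row1 -> MISS (open row1); precharges=6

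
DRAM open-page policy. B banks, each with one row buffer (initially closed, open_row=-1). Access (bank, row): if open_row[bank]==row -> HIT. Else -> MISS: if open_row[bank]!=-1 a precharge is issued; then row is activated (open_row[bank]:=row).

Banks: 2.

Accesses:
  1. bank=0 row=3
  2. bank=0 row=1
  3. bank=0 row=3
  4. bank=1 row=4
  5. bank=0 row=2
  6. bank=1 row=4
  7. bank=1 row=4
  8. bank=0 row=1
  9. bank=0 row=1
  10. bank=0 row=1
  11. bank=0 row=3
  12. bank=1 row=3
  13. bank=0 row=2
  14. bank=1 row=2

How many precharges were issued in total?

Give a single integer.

Answer: 8

Derivation:
Acc 1: bank0 row3 -> MISS (open row3); precharges=0
Acc 2: bank0 row1 -> MISS (open row1); precharges=1
Acc 3: bank0 row3 -> MISS (open row3); precharges=2
Acc 4: bank1 row4 -> MISS (open row4); precharges=2
Acc 5: bank0 row2 -> MISS (open row2); precharges=3
Acc 6: bank1 row4 -> HIT
Acc 7: bank1 row4 -> HIT
Acc 8: bank0 row1 -> MISS (open row1); precharges=4
Acc 9: bank0 row1 -> HIT
Acc 10: bank0 row1 -> HIT
Acc 11: bank0 row3 -> MISS (open row3); precharges=5
Acc 12: bank1 row3 -> MISS (open row3); precharges=6
Acc 13: bank0 row2 -> MISS (open row2); precharges=7
Acc 14: bank1 row2 -> MISS (open row2); precharges=8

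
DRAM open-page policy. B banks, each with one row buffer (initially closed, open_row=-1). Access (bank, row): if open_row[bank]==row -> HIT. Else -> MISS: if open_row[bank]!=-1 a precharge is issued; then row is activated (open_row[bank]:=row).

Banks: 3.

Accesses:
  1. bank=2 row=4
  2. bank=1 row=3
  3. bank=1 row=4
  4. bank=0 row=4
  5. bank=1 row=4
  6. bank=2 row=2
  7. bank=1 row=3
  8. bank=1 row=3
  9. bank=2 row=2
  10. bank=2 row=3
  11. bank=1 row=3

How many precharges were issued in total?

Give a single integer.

Acc 1: bank2 row4 -> MISS (open row4); precharges=0
Acc 2: bank1 row3 -> MISS (open row3); precharges=0
Acc 3: bank1 row4 -> MISS (open row4); precharges=1
Acc 4: bank0 row4 -> MISS (open row4); precharges=1
Acc 5: bank1 row4 -> HIT
Acc 6: bank2 row2 -> MISS (open row2); precharges=2
Acc 7: bank1 row3 -> MISS (open row3); precharges=3
Acc 8: bank1 row3 -> HIT
Acc 9: bank2 row2 -> HIT
Acc 10: bank2 row3 -> MISS (open row3); precharges=4
Acc 11: bank1 row3 -> HIT

Answer: 4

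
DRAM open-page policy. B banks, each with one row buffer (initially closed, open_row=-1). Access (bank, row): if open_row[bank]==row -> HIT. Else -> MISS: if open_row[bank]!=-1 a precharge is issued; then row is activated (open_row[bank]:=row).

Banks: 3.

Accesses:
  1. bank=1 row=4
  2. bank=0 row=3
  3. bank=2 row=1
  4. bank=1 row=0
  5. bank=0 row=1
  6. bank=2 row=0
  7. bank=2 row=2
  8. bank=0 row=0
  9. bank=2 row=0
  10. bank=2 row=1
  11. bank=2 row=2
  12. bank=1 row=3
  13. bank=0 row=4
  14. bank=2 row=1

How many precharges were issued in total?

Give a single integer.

Answer: 11

Derivation:
Acc 1: bank1 row4 -> MISS (open row4); precharges=0
Acc 2: bank0 row3 -> MISS (open row3); precharges=0
Acc 3: bank2 row1 -> MISS (open row1); precharges=0
Acc 4: bank1 row0 -> MISS (open row0); precharges=1
Acc 5: bank0 row1 -> MISS (open row1); precharges=2
Acc 6: bank2 row0 -> MISS (open row0); precharges=3
Acc 7: bank2 row2 -> MISS (open row2); precharges=4
Acc 8: bank0 row0 -> MISS (open row0); precharges=5
Acc 9: bank2 row0 -> MISS (open row0); precharges=6
Acc 10: bank2 row1 -> MISS (open row1); precharges=7
Acc 11: bank2 row2 -> MISS (open row2); precharges=8
Acc 12: bank1 row3 -> MISS (open row3); precharges=9
Acc 13: bank0 row4 -> MISS (open row4); precharges=10
Acc 14: bank2 row1 -> MISS (open row1); precharges=11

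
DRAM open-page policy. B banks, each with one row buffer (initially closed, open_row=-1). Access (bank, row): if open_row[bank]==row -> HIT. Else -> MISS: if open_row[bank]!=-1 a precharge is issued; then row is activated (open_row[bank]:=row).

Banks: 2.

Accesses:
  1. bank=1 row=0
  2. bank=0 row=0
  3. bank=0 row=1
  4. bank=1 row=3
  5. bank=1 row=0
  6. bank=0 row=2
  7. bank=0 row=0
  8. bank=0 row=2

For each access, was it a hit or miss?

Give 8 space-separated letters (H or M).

Acc 1: bank1 row0 -> MISS (open row0); precharges=0
Acc 2: bank0 row0 -> MISS (open row0); precharges=0
Acc 3: bank0 row1 -> MISS (open row1); precharges=1
Acc 4: bank1 row3 -> MISS (open row3); precharges=2
Acc 5: bank1 row0 -> MISS (open row0); precharges=3
Acc 6: bank0 row2 -> MISS (open row2); precharges=4
Acc 7: bank0 row0 -> MISS (open row0); precharges=5
Acc 8: bank0 row2 -> MISS (open row2); precharges=6

Answer: M M M M M M M M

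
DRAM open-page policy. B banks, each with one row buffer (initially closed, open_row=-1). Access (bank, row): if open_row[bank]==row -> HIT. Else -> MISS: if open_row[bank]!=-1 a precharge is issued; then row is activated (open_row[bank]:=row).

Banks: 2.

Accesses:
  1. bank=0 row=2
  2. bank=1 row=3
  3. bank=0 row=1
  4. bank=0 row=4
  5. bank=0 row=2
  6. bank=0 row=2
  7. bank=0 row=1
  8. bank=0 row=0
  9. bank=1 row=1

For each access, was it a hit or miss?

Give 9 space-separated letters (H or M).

Answer: M M M M M H M M M

Derivation:
Acc 1: bank0 row2 -> MISS (open row2); precharges=0
Acc 2: bank1 row3 -> MISS (open row3); precharges=0
Acc 3: bank0 row1 -> MISS (open row1); precharges=1
Acc 4: bank0 row4 -> MISS (open row4); precharges=2
Acc 5: bank0 row2 -> MISS (open row2); precharges=3
Acc 6: bank0 row2 -> HIT
Acc 7: bank0 row1 -> MISS (open row1); precharges=4
Acc 8: bank0 row0 -> MISS (open row0); precharges=5
Acc 9: bank1 row1 -> MISS (open row1); precharges=6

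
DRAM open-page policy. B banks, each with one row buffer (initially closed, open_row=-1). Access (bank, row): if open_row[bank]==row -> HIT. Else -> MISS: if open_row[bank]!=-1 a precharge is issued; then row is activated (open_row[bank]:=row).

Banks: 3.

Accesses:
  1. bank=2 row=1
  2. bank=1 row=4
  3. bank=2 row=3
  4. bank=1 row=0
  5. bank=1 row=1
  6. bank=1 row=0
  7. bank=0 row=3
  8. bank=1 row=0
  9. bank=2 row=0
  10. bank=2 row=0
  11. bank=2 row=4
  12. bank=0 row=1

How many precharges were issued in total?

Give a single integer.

Acc 1: bank2 row1 -> MISS (open row1); precharges=0
Acc 2: bank1 row4 -> MISS (open row4); precharges=0
Acc 3: bank2 row3 -> MISS (open row3); precharges=1
Acc 4: bank1 row0 -> MISS (open row0); precharges=2
Acc 5: bank1 row1 -> MISS (open row1); precharges=3
Acc 6: bank1 row0 -> MISS (open row0); precharges=4
Acc 7: bank0 row3 -> MISS (open row3); precharges=4
Acc 8: bank1 row0 -> HIT
Acc 9: bank2 row0 -> MISS (open row0); precharges=5
Acc 10: bank2 row0 -> HIT
Acc 11: bank2 row4 -> MISS (open row4); precharges=6
Acc 12: bank0 row1 -> MISS (open row1); precharges=7

Answer: 7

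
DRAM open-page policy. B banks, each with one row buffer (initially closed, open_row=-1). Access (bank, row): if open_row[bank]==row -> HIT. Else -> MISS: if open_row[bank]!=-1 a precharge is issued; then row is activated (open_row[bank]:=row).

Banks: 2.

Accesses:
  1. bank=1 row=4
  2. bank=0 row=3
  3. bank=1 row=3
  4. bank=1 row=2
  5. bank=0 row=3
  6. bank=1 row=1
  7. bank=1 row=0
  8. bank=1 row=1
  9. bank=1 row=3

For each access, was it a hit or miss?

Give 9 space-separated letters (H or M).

Acc 1: bank1 row4 -> MISS (open row4); precharges=0
Acc 2: bank0 row3 -> MISS (open row3); precharges=0
Acc 3: bank1 row3 -> MISS (open row3); precharges=1
Acc 4: bank1 row2 -> MISS (open row2); precharges=2
Acc 5: bank0 row3 -> HIT
Acc 6: bank1 row1 -> MISS (open row1); precharges=3
Acc 7: bank1 row0 -> MISS (open row0); precharges=4
Acc 8: bank1 row1 -> MISS (open row1); precharges=5
Acc 9: bank1 row3 -> MISS (open row3); precharges=6

Answer: M M M M H M M M M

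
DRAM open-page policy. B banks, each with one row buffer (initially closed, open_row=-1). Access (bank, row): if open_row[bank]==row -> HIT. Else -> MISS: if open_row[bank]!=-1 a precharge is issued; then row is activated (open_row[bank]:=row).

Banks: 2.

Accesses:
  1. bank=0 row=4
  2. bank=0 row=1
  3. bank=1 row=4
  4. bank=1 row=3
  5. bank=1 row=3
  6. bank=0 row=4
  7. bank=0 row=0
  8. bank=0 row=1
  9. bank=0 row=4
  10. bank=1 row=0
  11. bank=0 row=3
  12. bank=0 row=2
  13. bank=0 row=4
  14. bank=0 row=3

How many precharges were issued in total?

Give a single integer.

Acc 1: bank0 row4 -> MISS (open row4); precharges=0
Acc 2: bank0 row1 -> MISS (open row1); precharges=1
Acc 3: bank1 row4 -> MISS (open row4); precharges=1
Acc 4: bank1 row3 -> MISS (open row3); precharges=2
Acc 5: bank1 row3 -> HIT
Acc 6: bank0 row4 -> MISS (open row4); precharges=3
Acc 7: bank0 row0 -> MISS (open row0); precharges=4
Acc 8: bank0 row1 -> MISS (open row1); precharges=5
Acc 9: bank0 row4 -> MISS (open row4); precharges=6
Acc 10: bank1 row0 -> MISS (open row0); precharges=7
Acc 11: bank0 row3 -> MISS (open row3); precharges=8
Acc 12: bank0 row2 -> MISS (open row2); precharges=9
Acc 13: bank0 row4 -> MISS (open row4); precharges=10
Acc 14: bank0 row3 -> MISS (open row3); precharges=11

Answer: 11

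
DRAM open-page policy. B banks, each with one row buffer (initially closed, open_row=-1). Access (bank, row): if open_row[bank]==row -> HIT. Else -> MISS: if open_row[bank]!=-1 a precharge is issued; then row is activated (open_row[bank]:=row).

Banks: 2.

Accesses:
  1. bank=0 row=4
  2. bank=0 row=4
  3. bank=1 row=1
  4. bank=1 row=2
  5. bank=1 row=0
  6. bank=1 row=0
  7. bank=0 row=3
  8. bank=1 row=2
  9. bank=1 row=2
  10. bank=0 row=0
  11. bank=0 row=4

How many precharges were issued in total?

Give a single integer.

Answer: 6

Derivation:
Acc 1: bank0 row4 -> MISS (open row4); precharges=0
Acc 2: bank0 row4 -> HIT
Acc 3: bank1 row1 -> MISS (open row1); precharges=0
Acc 4: bank1 row2 -> MISS (open row2); precharges=1
Acc 5: bank1 row0 -> MISS (open row0); precharges=2
Acc 6: bank1 row0 -> HIT
Acc 7: bank0 row3 -> MISS (open row3); precharges=3
Acc 8: bank1 row2 -> MISS (open row2); precharges=4
Acc 9: bank1 row2 -> HIT
Acc 10: bank0 row0 -> MISS (open row0); precharges=5
Acc 11: bank0 row4 -> MISS (open row4); precharges=6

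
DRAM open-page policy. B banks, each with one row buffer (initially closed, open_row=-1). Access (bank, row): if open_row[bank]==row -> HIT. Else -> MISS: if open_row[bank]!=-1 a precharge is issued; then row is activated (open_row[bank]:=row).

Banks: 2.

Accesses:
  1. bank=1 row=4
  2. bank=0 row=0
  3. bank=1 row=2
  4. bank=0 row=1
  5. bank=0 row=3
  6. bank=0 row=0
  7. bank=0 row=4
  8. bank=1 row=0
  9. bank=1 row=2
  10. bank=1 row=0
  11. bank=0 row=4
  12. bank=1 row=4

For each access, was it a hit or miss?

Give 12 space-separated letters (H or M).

Answer: M M M M M M M M M M H M

Derivation:
Acc 1: bank1 row4 -> MISS (open row4); precharges=0
Acc 2: bank0 row0 -> MISS (open row0); precharges=0
Acc 3: bank1 row2 -> MISS (open row2); precharges=1
Acc 4: bank0 row1 -> MISS (open row1); precharges=2
Acc 5: bank0 row3 -> MISS (open row3); precharges=3
Acc 6: bank0 row0 -> MISS (open row0); precharges=4
Acc 7: bank0 row4 -> MISS (open row4); precharges=5
Acc 8: bank1 row0 -> MISS (open row0); precharges=6
Acc 9: bank1 row2 -> MISS (open row2); precharges=7
Acc 10: bank1 row0 -> MISS (open row0); precharges=8
Acc 11: bank0 row4 -> HIT
Acc 12: bank1 row4 -> MISS (open row4); precharges=9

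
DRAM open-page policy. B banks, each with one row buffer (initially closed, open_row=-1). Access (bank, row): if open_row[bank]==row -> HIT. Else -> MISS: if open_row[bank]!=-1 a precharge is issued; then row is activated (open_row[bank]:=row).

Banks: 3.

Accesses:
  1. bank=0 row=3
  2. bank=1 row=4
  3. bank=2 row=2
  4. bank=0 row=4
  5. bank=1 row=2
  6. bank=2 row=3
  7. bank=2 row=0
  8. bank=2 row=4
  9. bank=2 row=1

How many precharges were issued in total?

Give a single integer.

Acc 1: bank0 row3 -> MISS (open row3); precharges=0
Acc 2: bank1 row4 -> MISS (open row4); precharges=0
Acc 3: bank2 row2 -> MISS (open row2); precharges=0
Acc 4: bank0 row4 -> MISS (open row4); precharges=1
Acc 5: bank1 row2 -> MISS (open row2); precharges=2
Acc 6: bank2 row3 -> MISS (open row3); precharges=3
Acc 7: bank2 row0 -> MISS (open row0); precharges=4
Acc 8: bank2 row4 -> MISS (open row4); precharges=5
Acc 9: bank2 row1 -> MISS (open row1); precharges=6

Answer: 6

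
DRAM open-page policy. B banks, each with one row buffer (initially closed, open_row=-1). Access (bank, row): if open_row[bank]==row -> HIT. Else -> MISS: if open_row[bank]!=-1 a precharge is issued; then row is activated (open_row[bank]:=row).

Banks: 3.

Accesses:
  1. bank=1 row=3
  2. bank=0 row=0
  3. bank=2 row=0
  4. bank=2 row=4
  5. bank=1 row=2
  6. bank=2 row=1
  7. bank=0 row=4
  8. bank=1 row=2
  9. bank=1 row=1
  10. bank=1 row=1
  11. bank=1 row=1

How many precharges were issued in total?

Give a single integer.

Acc 1: bank1 row3 -> MISS (open row3); precharges=0
Acc 2: bank0 row0 -> MISS (open row0); precharges=0
Acc 3: bank2 row0 -> MISS (open row0); precharges=0
Acc 4: bank2 row4 -> MISS (open row4); precharges=1
Acc 5: bank1 row2 -> MISS (open row2); precharges=2
Acc 6: bank2 row1 -> MISS (open row1); precharges=3
Acc 7: bank0 row4 -> MISS (open row4); precharges=4
Acc 8: bank1 row2 -> HIT
Acc 9: bank1 row1 -> MISS (open row1); precharges=5
Acc 10: bank1 row1 -> HIT
Acc 11: bank1 row1 -> HIT

Answer: 5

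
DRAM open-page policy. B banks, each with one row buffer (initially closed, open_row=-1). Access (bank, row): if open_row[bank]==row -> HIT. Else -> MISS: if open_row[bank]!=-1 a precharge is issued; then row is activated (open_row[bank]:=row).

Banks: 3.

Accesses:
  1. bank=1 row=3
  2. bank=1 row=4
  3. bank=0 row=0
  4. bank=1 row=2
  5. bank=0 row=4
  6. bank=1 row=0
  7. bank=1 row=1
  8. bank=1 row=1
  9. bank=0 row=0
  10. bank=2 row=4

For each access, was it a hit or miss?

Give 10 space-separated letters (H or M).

Acc 1: bank1 row3 -> MISS (open row3); precharges=0
Acc 2: bank1 row4 -> MISS (open row4); precharges=1
Acc 3: bank0 row0 -> MISS (open row0); precharges=1
Acc 4: bank1 row2 -> MISS (open row2); precharges=2
Acc 5: bank0 row4 -> MISS (open row4); precharges=3
Acc 6: bank1 row0 -> MISS (open row0); precharges=4
Acc 7: bank1 row1 -> MISS (open row1); precharges=5
Acc 8: bank1 row1 -> HIT
Acc 9: bank0 row0 -> MISS (open row0); precharges=6
Acc 10: bank2 row4 -> MISS (open row4); precharges=6

Answer: M M M M M M M H M M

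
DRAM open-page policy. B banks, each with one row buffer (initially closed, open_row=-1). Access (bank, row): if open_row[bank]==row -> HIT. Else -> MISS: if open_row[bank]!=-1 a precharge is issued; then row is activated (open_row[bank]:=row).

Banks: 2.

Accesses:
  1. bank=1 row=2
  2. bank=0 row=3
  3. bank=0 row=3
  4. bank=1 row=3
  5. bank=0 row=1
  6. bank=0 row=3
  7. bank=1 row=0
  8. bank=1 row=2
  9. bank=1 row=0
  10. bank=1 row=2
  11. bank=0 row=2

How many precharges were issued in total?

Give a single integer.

Acc 1: bank1 row2 -> MISS (open row2); precharges=0
Acc 2: bank0 row3 -> MISS (open row3); precharges=0
Acc 3: bank0 row3 -> HIT
Acc 4: bank1 row3 -> MISS (open row3); precharges=1
Acc 5: bank0 row1 -> MISS (open row1); precharges=2
Acc 6: bank0 row3 -> MISS (open row3); precharges=3
Acc 7: bank1 row0 -> MISS (open row0); precharges=4
Acc 8: bank1 row2 -> MISS (open row2); precharges=5
Acc 9: bank1 row0 -> MISS (open row0); precharges=6
Acc 10: bank1 row2 -> MISS (open row2); precharges=7
Acc 11: bank0 row2 -> MISS (open row2); precharges=8

Answer: 8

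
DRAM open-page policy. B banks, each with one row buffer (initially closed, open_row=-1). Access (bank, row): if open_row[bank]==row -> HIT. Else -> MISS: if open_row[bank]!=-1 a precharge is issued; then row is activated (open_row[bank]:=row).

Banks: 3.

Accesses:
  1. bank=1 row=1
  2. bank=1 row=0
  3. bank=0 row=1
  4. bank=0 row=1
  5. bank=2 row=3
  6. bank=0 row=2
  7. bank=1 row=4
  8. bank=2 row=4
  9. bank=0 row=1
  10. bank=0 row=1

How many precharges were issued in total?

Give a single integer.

Answer: 5

Derivation:
Acc 1: bank1 row1 -> MISS (open row1); precharges=0
Acc 2: bank1 row0 -> MISS (open row0); precharges=1
Acc 3: bank0 row1 -> MISS (open row1); precharges=1
Acc 4: bank0 row1 -> HIT
Acc 5: bank2 row3 -> MISS (open row3); precharges=1
Acc 6: bank0 row2 -> MISS (open row2); precharges=2
Acc 7: bank1 row4 -> MISS (open row4); precharges=3
Acc 8: bank2 row4 -> MISS (open row4); precharges=4
Acc 9: bank0 row1 -> MISS (open row1); precharges=5
Acc 10: bank0 row1 -> HIT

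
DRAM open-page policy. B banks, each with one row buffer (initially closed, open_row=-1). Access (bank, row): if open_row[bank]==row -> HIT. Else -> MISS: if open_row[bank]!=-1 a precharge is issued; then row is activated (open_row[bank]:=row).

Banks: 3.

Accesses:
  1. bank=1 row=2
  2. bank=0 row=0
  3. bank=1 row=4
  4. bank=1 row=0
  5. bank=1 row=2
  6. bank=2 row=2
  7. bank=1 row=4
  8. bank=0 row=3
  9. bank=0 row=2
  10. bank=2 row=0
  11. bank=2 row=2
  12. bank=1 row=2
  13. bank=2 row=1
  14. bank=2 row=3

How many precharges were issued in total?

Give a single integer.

Answer: 11

Derivation:
Acc 1: bank1 row2 -> MISS (open row2); precharges=0
Acc 2: bank0 row0 -> MISS (open row0); precharges=0
Acc 3: bank1 row4 -> MISS (open row4); precharges=1
Acc 4: bank1 row0 -> MISS (open row0); precharges=2
Acc 5: bank1 row2 -> MISS (open row2); precharges=3
Acc 6: bank2 row2 -> MISS (open row2); precharges=3
Acc 7: bank1 row4 -> MISS (open row4); precharges=4
Acc 8: bank0 row3 -> MISS (open row3); precharges=5
Acc 9: bank0 row2 -> MISS (open row2); precharges=6
Acc 10: bank2 row0 -> MISS (open row0); precharges=7
Acc 11: bank2 row2 -> MISS (open row2); precharges=8
Acc 12: bank1 row2 -> MISS (open row2); precharges=9
Acc 13: bank2 row1 -> MISS (open row1); precharges=10
Acc 14: bank2 row3 -> MISS (open row3); precharges=11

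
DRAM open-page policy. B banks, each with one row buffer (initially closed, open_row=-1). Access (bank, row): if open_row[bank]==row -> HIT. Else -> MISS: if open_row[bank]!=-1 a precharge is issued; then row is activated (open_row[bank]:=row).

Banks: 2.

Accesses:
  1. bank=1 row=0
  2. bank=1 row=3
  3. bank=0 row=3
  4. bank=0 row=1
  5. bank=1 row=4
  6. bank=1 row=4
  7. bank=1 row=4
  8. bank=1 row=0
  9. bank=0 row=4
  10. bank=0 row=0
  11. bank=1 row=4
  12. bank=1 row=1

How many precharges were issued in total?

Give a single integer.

Answer: 8

Derivation:
Acc 1: bank1 row0 -> MISS (open row0); precharges=0
Acc 2: bank1 row3 -> MISS (open row3); precharges=1
Acc 3: bank0 row3 -> MISS (open row3); precharges=1
Acc 4: bank0 row1 -> MISS (open row1); precharges=2
Acc 5: bank1 row4 -> MISS (open row4); precharges=3
Acc 6: bank1 row4 -> HIT
Acc 7: bank1 row4 -> HIT
Acc 8: bank1 row0 -> MISS (open row0); precharges=4
Acc 9: bank0 row4 -> MISS (open row4); precharges=5
Acc 10: bank0 row0 -> MISS (open row0); precharges=6
Acc 11: bank1 row4 -> MISS (open row4); precharges=7
Acc 12: bank1 row1 -> MISS (open row1); precharges=8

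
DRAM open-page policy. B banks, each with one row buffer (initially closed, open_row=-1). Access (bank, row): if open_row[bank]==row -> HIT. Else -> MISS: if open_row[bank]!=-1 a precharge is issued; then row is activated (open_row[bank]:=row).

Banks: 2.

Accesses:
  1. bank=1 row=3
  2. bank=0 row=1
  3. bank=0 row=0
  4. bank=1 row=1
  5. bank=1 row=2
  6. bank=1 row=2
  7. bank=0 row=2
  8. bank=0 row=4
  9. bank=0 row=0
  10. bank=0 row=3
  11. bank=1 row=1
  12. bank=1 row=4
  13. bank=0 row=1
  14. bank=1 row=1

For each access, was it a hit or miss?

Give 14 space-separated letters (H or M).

Answer: M M M M M H M M M M M M M M

Derivation:
Acc 1: bank1 row3 -> MISS (open row3); precharges=0
Acc 2: bank0 row1 -> MISS (open row1); precharges=0
Acc 3: bank0 row0 -> MISS (open row0); precharges=1
Acc 4: bank1 row1 -> MISS (open row1); precharges=2
Acc 5: bank1 row2 -> MISS (open row2); precharges=3
Acc 6: bank1 row2 -> HIT
Acc 7: bank0 row2 -> MISS (open row2); precharges=4
Acc 8: bank0 row4 -> MISS (open row4); precharges=5
Acc 9: bank0 row0 -> MISS (open row0); precharges=6
Acc 10: bank0 row3 -> MISS (open row3); precharges=7
Acc 11: bank1 row1 -> MISS (open row1); precharges=8
Acc 12: bank1 row4 -> MISS (open row4); precharges=9
Acc 13: bank0 row1 -> MISS (open row1); precharges=10
Acc 14: bank1 row1 -> MISS (open row1); precharges=11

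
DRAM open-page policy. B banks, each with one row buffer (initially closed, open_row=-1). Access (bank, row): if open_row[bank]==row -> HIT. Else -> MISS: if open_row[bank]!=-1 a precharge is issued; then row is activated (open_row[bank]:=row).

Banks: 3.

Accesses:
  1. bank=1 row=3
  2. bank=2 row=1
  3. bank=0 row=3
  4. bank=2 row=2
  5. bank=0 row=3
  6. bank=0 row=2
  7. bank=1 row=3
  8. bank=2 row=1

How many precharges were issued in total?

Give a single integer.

Acc 1: bank1 row3 -> MISS (open row3); precharges=0
Acc 2: bank2 row1 -> MISS (open row1); precharges=0
Acc 3: bank0 row3 -> MISS (open row3); precharges=0
Acc 4: bank2 row2 -> MISS (open row2); precharges=1
Acc 5: bank0 row3 -> HIT
Acc 6: bank0 row2 -> MISS (open row2); precharges=2
Acc 7: bank1 row3 -> HIT
Acc 8: bank2 row1 -> MISS (open row1); precharges=3

Answer: 3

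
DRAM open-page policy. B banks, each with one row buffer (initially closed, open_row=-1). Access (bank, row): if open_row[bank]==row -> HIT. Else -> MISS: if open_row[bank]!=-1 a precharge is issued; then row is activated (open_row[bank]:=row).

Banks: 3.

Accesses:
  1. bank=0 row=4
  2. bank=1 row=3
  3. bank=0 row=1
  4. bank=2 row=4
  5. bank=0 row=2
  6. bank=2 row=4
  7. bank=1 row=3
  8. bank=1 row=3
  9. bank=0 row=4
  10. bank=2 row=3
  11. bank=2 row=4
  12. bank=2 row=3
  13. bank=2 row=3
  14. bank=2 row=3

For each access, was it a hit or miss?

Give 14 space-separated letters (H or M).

Acc 1: bank0 row4 -> MISS (open row4); precharges=0
Acc 2: bank1 row3 -> MISS (open row3); precharges=0
Acc 3: bank0 row1 -> MISS (open row1); precharges=1
Acc 4: bank2 row4 -> MISS (open row4); precharges=1
Acc 5: bank0 row2 -> MISS (open row2); precharges=2
Acc 6: bank2 row4 -> HIT
Acc 7: bank1 row3 -> HIT
Acc 8: bank1 row3 -> HIT
Acc 9: bank0 row4 -> MISS (open row4); precharges=3
Acc 10: bank2 row3 -> MISS (open row3); precharges=4
Acc 11: bank2 row4 -> MISS (open row4); precharges=5
Acc 12: bank2 row3 -> MISS (open row3); precharges=6
Acc 13: bank2 row3 -> HIT
Acc 14: bank2 row3 -> HIT

Answer: M M M M M H H H M M M M H H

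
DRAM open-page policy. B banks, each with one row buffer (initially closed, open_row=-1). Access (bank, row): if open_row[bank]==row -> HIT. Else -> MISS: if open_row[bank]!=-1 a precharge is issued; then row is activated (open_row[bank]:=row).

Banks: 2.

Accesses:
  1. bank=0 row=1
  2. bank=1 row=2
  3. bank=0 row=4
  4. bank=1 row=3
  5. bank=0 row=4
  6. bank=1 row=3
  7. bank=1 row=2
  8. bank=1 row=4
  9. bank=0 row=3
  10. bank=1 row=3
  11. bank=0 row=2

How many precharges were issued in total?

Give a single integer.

Acc 1: bank0 row1 -> MISS (open row1); precharges=0
Acc 2: bank1 row2 -> MISS (open row2); precharges=0
Acc 3: bank0 row4 -> MISS (open row4); precharges=1
Acc 4: bank1 row3 -> MISS (open row3); precharges=2
Acc 5: bank0 row4 -> HIT
Acc 6: bank1 row3 -> HIT
Acc 7: bank1 row2 -> MISS (open row2); precharges=3
Acc 8: bank1 row4 -> MISS (open row4); precharges=4
Acc 9: bank0 row3 -> MISS (open row3); precharges=5
Acc 10: bank1 row3 -> MISS (open row3); precharges=6
Acc 11: bank0 row2 -> MISS (open row2); precharges=7

Answer: 7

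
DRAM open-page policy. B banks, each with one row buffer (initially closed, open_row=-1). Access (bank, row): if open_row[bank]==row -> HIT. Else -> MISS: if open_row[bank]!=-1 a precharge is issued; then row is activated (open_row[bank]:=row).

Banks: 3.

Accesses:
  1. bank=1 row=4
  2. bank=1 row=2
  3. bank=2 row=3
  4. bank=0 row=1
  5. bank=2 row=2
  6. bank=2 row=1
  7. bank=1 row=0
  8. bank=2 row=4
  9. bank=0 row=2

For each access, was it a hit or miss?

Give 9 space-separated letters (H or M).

Acc 1: bank1 row4 -> MISS (open row4); precharges=0
Acc 2: bank1 row2 -> MISS (open row2); precharges=1
Acc 3: bank2 row3 -> MISS (open row3); precharges=1
Acc 4: bank0 row1 -> MISS (open row1); precharges=1
Acc 5: bank2 row2 -> MISS (open row2); precharges=2
Acc 6: bank2 row1 -> MISS (open row1); precharges=3
Acc 7: bank1 row0 -> MISS (open row0); precharges=4
Acc 8: bank2 row4 -> MISS (open row4); precharges=5
Acc 9: bank0 row2 -> MISS (open row2); precharges=6

Answer: M M M M M M M M M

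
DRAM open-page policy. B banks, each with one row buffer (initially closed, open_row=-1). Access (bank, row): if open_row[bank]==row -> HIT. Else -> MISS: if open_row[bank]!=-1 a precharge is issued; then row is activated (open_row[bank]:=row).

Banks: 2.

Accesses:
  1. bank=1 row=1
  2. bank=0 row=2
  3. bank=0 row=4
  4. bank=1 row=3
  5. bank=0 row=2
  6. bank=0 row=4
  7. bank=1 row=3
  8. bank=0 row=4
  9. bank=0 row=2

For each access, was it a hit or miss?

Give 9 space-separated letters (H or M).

Answer: M M M M M M H H M

Derivation:
Acc 1: bank1 row1 -> MISS (open row1); precharges=0
Acc 2: bank0 row2 -> MISS (open row2); precharges=0
Acc 3: bank0 row4 -> MISS (open row4); precharges=1
Acc 4: bank1 row3 -> MISS (open row3); precharges=2
Acc 5: bank0 row2 -> MISS (open row2); precharges=3
Acc 6: bank0 row4 -> MISS (open row4); precharges=4
Acc 7: bank1 row3 -> HIT
Acc 8: bank0 row4 -> HIT
Acc 9: bank0 row2 -> MISS (open row2); precharges=5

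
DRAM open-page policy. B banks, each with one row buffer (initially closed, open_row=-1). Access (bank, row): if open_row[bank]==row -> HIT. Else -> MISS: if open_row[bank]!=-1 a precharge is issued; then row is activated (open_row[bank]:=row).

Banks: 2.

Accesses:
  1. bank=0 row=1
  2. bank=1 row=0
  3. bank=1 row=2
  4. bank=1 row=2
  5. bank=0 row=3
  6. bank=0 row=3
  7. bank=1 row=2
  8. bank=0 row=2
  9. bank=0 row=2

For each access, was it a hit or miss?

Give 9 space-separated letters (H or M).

Answer: M M M H M H H M H

Derivation:
Acc 1: bank0 row1 -> MISS (open row1); precharges=0
Acc 2: bank1 row0 -> MISS (open row0); precharges=0
Acc 3: bank1 row2 -> MISS (open row2); precharges=1
Acc 4: bank1 row2 -> HIT
Acc 5: bank0 row3 -> MISS (open row3); precharges=2
Acc 6: bank0 row3 -> HIT
Acc 7: bank1 row2 -> HIT
Acc 8: bank0 row2 -> MISS (open row2); precharges=3
Acc 9: bank0 row2 -> HIT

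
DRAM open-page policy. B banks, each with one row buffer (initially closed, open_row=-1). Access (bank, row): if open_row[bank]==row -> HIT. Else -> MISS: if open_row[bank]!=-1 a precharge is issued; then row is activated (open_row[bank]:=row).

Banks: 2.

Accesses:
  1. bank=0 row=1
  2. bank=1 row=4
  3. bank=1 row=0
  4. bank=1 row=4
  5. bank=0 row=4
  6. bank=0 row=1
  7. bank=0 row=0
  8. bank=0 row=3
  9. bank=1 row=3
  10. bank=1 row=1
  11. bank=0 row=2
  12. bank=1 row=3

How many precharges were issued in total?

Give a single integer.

Acc 1: bank0 row1 -> MISS (open row1); precharges=0
Acc 2: bank1 row4 -> MISS (open row4); precharges=0
Acc 3: bank1 row0 -> MISS (open row0); precharges=1
Acc 4: bank1 row4 -> MISS (open row4); precharges=2
Acc 5: bank0 row4 -> MISS (open row4); precharges=3
Acc 6: bank0 row1 -> MISS (open row1); precharges=4
Acc 7: bank0 row0 -> MISS (open row0); precharges=5
Acc 8: bank0 row3 -> MISS (open row3); precharges=6
Acc 9: bank1 row3 -> MISS (open row3); precharges=7
Acc 10: bank1 row1 -> MISS (open row1); precharges=8
Acc 11: bank0 row2 -> MISS (open row2); precharges=9
Acc 12: bank1 row3 -> MISS (open row3); precharges=10

Answer: 10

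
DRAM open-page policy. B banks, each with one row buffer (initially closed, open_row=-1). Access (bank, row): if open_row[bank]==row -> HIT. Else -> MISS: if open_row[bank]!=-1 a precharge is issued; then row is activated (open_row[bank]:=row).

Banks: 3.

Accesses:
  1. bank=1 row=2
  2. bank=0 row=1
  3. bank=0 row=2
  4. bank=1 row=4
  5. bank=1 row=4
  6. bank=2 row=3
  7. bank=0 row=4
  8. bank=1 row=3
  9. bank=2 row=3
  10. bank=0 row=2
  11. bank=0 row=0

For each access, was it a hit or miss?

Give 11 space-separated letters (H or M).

Acc 1: bank1 row2 -> MISS (open row2); precharges=0
Acc 2: bank0 row1 -> MISS (open row1); precharges=0
Acc 3: bank0 row2 -> MISS (open row2); precharges=1
Acc 4: bank1 row4 -> MISS (open row4); precharges=2
Acc 5: bank1 row4 -> HIT
Acc 6: bank2 row3 -> MISS (open row3); precharges=2
Acc 7: bank0 row4 -> MISS (open row4); precharges=3
Acc 8: bank1 row3 -> MISS (open row3); precharges=4
Acc 9: bank2 row3 -> HIT
Acc 10: bank0 row2 -> MISS (open row2); precharges=5
Acc 11: bank0 row0 -> MISS (open row0); precharges=6

Answer: M M M M H M M M H M M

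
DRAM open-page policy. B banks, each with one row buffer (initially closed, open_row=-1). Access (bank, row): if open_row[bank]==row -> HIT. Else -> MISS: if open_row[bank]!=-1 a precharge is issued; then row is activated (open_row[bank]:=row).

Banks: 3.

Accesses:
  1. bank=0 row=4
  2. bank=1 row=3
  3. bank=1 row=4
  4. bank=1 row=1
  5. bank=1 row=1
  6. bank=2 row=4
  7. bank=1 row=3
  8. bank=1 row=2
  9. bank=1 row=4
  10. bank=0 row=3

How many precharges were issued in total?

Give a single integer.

Answer: 6

Derivation:
Acc 1: bank0 row4 -> MISS (open row4); precharges=0
Acc 2: bank1 row3 -> MISS (open row3); precharges=0
Acc 3: bank1 row4 -> MISS (open row4); precharges=1
Acc 4: bank1 row1 -> MISS (open row1); precharges=2
Acc 5: bank1 row1 -> HIT
Acc 6: bank2 row4 -> MISS (open row4); precharges=2
Acc 7: bank1 row3 -> MISS (open row3); precharges=3
Acc 8: bank1 row2 -> MISS (open row2); precharges=4
Acc 9: bank1 row4 -> MISS (open row4); precharges=5
Acc 10: bank0 row3 -> MISS (open row3); precharges=6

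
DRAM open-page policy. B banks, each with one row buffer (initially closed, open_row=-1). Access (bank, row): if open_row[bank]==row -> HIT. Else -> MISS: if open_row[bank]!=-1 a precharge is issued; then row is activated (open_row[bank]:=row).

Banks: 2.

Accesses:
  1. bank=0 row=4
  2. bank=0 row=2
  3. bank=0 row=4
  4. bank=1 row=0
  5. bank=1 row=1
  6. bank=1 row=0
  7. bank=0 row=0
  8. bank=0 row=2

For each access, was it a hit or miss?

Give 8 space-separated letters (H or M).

Acc 1: bank0 row4 -> MISS (open row4); precharges=0
Acc 2: bank0 row2 -> MISS (open row2); precharges=1
Acc 3: bank0 row4 -> MISS (open row4); precharges=2
Acc 4: bank1 row0 -> MISS (open row0); precharges=2
Acc 5: bank1 row1 -> MISS (open row1); precharges=3
Acc 6: bank1 row0 -> MISS (open row0); precharges=4
Acc 7: bank0 row0 -> MISS (open row0); precharges=5
Acc 8: bank0 row2 -> MISS (open row2); precharges=6

Answer: M M M M M M M M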